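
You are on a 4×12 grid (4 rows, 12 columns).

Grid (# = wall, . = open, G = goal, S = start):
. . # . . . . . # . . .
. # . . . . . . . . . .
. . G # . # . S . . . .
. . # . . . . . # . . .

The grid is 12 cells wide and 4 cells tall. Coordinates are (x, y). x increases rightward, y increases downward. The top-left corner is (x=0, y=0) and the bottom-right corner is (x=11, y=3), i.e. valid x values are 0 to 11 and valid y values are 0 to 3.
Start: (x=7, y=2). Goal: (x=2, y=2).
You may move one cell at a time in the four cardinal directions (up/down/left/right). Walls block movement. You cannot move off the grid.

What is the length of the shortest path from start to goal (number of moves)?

Answer: Shortest path length: 7

Derivation:
BFS from (x=7, y=2) until reaching (x=2, y=2):
  Distance 0: (x=7, y=2)
  Distance 1: (x=7, y=1), (x=6, y=2), (x=8, y=2), (x=7, y=3)
  Distance 2: (x=7, y=0), (x=6, y=1), (x=8, y=1), (x=9, y=2), (x=6, y=3)
  Distance 3: (x=6, y=0), (x=5, y=1), (x=9, y=1), (x=10, y=2), (x=5, y=3), (x=9, y=3)
  Distance 4: (x=5, y=0), (x=9, y=0), (x=4, y=1), (x=10, y=1), (x=11, y=2), (x=4, y=3), (x=10, y=3)
  Distance 5: (x=4, y=0), (x=10, y=0), (x=3, y=1), (x=11, y=1), (x=4, y=2), (x=3, y=3), (x=11, y=3)
  Distance 6: (x=3, y=0), (x=11, y=0), (x=2, y=1)
  Distance 7: (x=2, y=2)  <- goal reached here
One shortest path (7 moves): (x=7, y=2) -> (x=6, y=2) -> (x=6, y=1) -> (x=5, y=1) -> (x=4, y=1) -> (x=3, y=1) -> (x=2, y=1) -> (x=2, y=2)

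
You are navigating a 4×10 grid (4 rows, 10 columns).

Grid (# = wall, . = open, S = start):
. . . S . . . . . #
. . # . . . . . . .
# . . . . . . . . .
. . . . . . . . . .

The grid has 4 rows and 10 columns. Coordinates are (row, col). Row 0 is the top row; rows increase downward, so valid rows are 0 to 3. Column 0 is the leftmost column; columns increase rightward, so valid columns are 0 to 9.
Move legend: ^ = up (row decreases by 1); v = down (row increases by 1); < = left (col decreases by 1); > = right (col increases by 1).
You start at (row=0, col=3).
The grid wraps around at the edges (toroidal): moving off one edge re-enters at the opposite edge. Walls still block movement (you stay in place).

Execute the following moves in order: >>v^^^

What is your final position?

Answer: Final position: (row=2, col=5)

Derivation:
Start: (row=0, col=3)
  > (right): (row=0, col=3) -> (row=0, col=4)
  > (right): (row=0, col=4) -> (row=0, col=5)
  v (down): (row=0, col=5) -> (row=1, col=5)
  ^ (up): (row=1, col=5) -> (row=0, col=5)
  ^ (up): (row=0, col=5) -> (row=3, col=5)
  ^ (up): (row=3, col=5) -> (row=2, col=5)
Final: (row=2, col=5)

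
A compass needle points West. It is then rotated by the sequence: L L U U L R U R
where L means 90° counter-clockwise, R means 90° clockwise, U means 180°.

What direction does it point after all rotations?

Start: West
  L (left (90° counter-clockwise)) -> South
  L (left (90° counter-clockwise)) -> East
  U (U-turn (180°)) -> West
  U (U-turn (180°)) -> East
  L (left (90° counter-clockwise)) -> North
  R (right (90° clockwise)) -> East
  U (U-turn (180°)) -> West
  R (right (90° clockwise)) -> North
Final: North

Answer: Final heading: North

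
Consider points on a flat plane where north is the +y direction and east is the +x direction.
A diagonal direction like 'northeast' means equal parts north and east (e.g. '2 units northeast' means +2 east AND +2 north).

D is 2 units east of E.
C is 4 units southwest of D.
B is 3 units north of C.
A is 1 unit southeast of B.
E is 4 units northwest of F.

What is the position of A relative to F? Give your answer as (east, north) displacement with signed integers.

Place F at the origin (east=0, north=0).
  E is 4 units northwest of F: delta (east=-4, north=+4); E at (east=-4, north=4).
  D is 2 units east of E: delta (east=+2, north=+0); D at (east=-2, north=4).
  C is 4 units southwest of D: delta (east=-4, north=-4); C at (east=-6, north=0).
  B is 3 units north of C: delta (east=+0, north=+3); B at (east=-6, north=3).
  A is 1 unit southeast of B: delta (east=+1, north=-1); A at (east=-5, north=2).
Therefore A relative to F: (east=-5, north=2).

Answer: A is at (east=-5, north=2) relative to F.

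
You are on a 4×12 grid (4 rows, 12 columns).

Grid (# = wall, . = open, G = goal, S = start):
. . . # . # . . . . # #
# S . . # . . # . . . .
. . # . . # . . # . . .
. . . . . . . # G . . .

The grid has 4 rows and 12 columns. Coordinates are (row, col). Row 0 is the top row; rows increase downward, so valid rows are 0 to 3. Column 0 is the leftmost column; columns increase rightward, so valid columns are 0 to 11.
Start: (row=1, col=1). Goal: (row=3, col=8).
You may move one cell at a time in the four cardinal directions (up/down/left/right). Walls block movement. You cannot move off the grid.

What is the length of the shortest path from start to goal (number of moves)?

Answer: Shortest path length: 17

Derivation:
BFS from (row=1, col=1) until reaching (row=3, col=8):
  Distance 0: (row=1, col=1)
  Distance 1: (row=0, col=1), (row=1, col=2), (row=2, col=1)
  Distance 2: (row=0, col=0), (row=0, col=2), (row=1, col=3), (row=2, col=0), (row=3, col=1)
  Distance 3: (row=2, col=3), (row=3, col=0), (row=3, col=2)
  Distance 4: (row=2, col=4), (row=3, col=3)
  Distance 5: (row=3, col=4)
  Distance 6: (row=3, col=5)
  Distance 7: (row=3, col=6)
  Distance 8: (row=2, col=6)
  Distance 9: (row=1, col=6), (row=2, col=7)
  Distance 10: (row=0, col=6), (row=1, col=5)
  Distance 11: (row=0, col=7)
  Distance 12: (row=0, col=8)
  Distance 13: (row=0, col=9), (row=1, col=8)
  Distance 14: (row=1, col=9)
  Distance 15: (row=1, col=10), (row=2, col=9)
  Distance 16: (row=1, col=11), (row=2, col=10), (row=3, col=9)
  Distance 17: (row=2, col=11), (row=3, col=8), (row=3, col=10)  <- goal reached here
One shortest path (17 moves): (row=1, col=1) -> (row=1, col=2) -> (row=1, col=3) -> (row=2, col=3) -> (row=2, col=4) -> (row=3, col=4) -> (row=3, col=5) -> (row=3, col=6) -> (row=2, col=6) -> (row=1, col=6) -> (row=0, col=6) -> (row=0, col=7) -> (row=0, col=8) -> (row=0, col=9) -> (row=1, col=9) -> (row=2, col=9) -> (row=3, col=9) -> (row=3, col=8)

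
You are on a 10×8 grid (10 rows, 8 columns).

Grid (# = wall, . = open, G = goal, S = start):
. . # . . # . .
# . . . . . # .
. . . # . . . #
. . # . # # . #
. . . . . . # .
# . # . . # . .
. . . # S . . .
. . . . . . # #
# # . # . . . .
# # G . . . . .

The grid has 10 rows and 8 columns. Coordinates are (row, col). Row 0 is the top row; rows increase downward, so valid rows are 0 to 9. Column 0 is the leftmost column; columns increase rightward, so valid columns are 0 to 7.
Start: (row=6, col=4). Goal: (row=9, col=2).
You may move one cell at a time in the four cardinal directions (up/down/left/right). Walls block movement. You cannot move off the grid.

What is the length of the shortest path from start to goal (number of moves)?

BFS from (row=6, col=4) until reaching (row=9, col=2):
  Distance 0: (row=6, col=4)
  Distance 1: (row=5, col=4), (row=6, col=5), (row=7, col=4)
  Distance 2: (row=4, col=4), (row=5, col=3), (row=6, col=6), (row=7, col=3), (row=7, col=5), (row=8, col=4)
  Distance 3: (row=4, col=3), (row=4, col=5), (row=5, col=6), (row=6, col=7), (row=7, col=2), (row=8, col=5), (row=9, col=4)
  Distance 4: (row=3, col=3), (row=4, col=2), (row=5, col=7), (row=6, col=2), (row=7, col=1), (row=8, col=2), (row=8, col=6), (row=9, col=3), (row=9, col=5)
  Distance 5: (row=4, col=1), (row=4, col=7), (row=6, col=1), (row=7, col=0), (row=8, col=7), (row=9, col=2), (row=9, col=6)  <- goal reached here
One shortest path (5 moves): (row=6, col=4) -> (row=7, col=4) -> (row=7, col=3) -> (row=7, col=2) -> (row=8, col=2) -> (row=9, col=2)

Answer: Shortest path length: 5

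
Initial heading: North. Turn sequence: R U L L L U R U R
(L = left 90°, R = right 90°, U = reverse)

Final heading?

Answer: Final heading: South

Derivation:
Start: North
  R (right (90° clockwise)) -> East
  U (U-turn (180°)) -> West
  L (left (90° counter-clockwise)) -> South
  L (left (90° counter-clockwise)) -> East
  L (left (90° counter-clockwise)) -> North
  U (U-turn (180°)) -> South
  R (right (90° clockwise)) -> West
  U (U-turn (180°)) -> East
  R (right (90° clockwise)) -> South
Final: South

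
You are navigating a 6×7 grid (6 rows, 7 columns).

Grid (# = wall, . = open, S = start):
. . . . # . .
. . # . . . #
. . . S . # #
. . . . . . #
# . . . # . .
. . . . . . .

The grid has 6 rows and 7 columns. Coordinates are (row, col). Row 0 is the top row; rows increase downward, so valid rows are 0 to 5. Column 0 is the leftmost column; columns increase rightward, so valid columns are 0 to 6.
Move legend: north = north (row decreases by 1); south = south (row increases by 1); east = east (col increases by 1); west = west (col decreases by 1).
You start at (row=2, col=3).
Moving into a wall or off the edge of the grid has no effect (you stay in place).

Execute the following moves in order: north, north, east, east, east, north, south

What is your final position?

Start: (row=2, col=3)
  north (north): (row=2, col=3) -> (row=1, col=3)
  north (north): (row=1, col=3) -> (row=0, col=3)
  [×3]east (east): blocked, stay at (row=0, col=3)
  north (north): blocked, stay at (row=0, col=3)
  south (south): (row=0, col=3) -> (row=1, col=3)
Final: (row=1, col=3)

Answer: Final position: (row=1, col=3)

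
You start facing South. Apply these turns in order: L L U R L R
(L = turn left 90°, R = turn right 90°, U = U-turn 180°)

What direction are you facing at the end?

Answer: Final heading: West

Derivation:
Start: South
  L (left (90° counter-clockwise)) -> East
  L (left (90° counter-clockwise)) -> North
  U (U-turn (180°)) -> South
  R (right (90° clockwise)) -> West
  L (left (90° counter-clockwise)) -> South
  R (right (90° clockwise)) -> West
Final: West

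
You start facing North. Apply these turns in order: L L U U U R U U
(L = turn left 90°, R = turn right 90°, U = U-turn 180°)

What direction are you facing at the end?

Start: North
  L (left (90° counter-clockwise)) -> West
  L (left (90° counter-clockwise)) -> South
  U (U-turn (180°)) -> North
  U (U-turn (180°)) -> South
  U (U-turn (180°)) -> North
  R (right (90° clockwise)) -> East
  U (U-turn (180°)) -> West
  U (U-turn (180°)) -> East
Final: East

Answer: Final heading: East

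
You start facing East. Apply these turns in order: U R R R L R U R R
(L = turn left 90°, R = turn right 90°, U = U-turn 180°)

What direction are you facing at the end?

Start: East
  U (U-turn (180°)) -> West
  R (right (90° clockwise)) -> North
  R (right (90° clockwise)) -> East
  R (right (90° clockwise)) -> South
  L (left (90° counter-clockwise)) -> East
  R (right (90° clockwise)) -> South
  U (U-turn (180°)) -> North
  R (right (90° clockwise)) -> East
  R (right (90° clockwise)) -> South
Final: South

Answer: Final heading: South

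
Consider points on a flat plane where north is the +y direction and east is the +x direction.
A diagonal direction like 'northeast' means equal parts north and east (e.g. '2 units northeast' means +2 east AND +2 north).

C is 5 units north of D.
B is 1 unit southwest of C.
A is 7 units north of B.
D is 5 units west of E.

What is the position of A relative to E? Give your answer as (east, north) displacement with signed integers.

Place E at the origin (east=0, north=0).
  D is 5 units west of E: delta (east=-5, north=+0); D at (east=-5, north=0).
  C is 5 units north of D: delta (east=+0, north=+5); C at (east=-5, north=5).
  B is 1 unit southwest of C: delta (east=-1, north=-1); B at (east=-6, north=4).
  A is 7 units north of B: delta (east=+0, north=+7); A at (east=-6, north=11).
Therefore A relative to E: (east=-6, north=11).

Answer: A is at (east=-6, north=11) relative to E.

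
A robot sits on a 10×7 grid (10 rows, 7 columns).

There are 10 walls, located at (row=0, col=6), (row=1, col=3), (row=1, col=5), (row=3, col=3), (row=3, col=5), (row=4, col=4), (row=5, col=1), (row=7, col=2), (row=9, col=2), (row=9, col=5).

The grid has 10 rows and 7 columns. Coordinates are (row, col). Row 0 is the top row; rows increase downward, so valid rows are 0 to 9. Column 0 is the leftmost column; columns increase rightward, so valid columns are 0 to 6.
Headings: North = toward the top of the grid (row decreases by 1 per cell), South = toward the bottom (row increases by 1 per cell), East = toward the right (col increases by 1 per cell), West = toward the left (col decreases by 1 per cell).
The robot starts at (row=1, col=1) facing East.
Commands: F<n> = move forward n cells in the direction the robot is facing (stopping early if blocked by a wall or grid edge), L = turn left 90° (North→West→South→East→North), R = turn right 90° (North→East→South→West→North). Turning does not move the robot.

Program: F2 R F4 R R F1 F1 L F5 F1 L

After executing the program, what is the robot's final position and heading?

Answer: Final position: (row=3, col=0), facing South

Derivation:
Start: (row=1, col=1), facing East
  F2: move forward 1/2 (blocked), now at (row=1, col=2)
  R: turn right, now facing South
  F4: move forward 4, now at (row=5, col=2)
  R: turn right, now facing West
  R: turn right, now facing North
  F1: move forward 1, now at (row=4, col=2)
  F1: move forward 1, now at (row=3, col=2)
  L: turn left, now facing West
  F5: move forward 2/5 (blocked), now at (row=3, col=0)
  F1: move forward 0/1 (blocked), now at (row=3, col=0)
  L: turn left, now facing South
Final: (row=3, col=0), facing South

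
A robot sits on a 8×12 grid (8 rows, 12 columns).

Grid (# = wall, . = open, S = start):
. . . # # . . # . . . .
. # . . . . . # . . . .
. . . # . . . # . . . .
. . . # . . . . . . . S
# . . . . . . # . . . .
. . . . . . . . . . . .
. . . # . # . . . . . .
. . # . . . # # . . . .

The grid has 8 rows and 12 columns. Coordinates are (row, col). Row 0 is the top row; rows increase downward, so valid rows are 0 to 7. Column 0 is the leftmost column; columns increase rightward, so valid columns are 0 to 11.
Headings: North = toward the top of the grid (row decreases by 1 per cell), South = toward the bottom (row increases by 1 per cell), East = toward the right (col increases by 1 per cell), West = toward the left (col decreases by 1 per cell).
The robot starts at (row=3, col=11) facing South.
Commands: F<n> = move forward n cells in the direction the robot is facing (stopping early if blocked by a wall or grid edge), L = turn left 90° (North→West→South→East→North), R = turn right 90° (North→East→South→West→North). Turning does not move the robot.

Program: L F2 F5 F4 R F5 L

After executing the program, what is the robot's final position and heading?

Start: (row=3, col=11), facing South
  L: turn left, now facing East
  F2: move forward 0/2 (blocked), now at (row=3, col=11)
  F5: move forward 0/5 (blocked), now at (row=3, col=11)
  F4: move forward 0/4 (blocked), now at (row=3, col=11)
  R: turn right, now facing South
  F5: move forward 4/5 (blocked), now at (row=7, col=11)
  L: turn left, now facing East
Final: (row=7, col=11), facing East

Answer: Final position: (row=7, col=11), facing East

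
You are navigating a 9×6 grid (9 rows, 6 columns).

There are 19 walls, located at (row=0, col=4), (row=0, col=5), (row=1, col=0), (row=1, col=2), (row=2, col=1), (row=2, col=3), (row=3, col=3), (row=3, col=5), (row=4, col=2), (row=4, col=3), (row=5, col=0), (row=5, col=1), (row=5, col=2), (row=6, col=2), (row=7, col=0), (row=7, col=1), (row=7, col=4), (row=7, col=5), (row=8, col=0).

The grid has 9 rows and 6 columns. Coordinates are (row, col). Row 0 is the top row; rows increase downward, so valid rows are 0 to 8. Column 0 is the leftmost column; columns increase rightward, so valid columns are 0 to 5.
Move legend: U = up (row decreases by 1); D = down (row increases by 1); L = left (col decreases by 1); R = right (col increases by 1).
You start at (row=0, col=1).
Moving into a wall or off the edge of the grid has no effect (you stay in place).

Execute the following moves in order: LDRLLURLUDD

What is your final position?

Answer: Final position: (row=0, col=0)

Derivation:
Start: (row=0, col=1)
  L (left): (row=0, col=1) -> (row=0, col=0)
  D (down): blocked, stay at (row=0, col=0)
  R (right): (row=0, col=0) -> (row=0, col=1)
  L (left): (row=0, col=1) -> (row=0, col=0)
  L (left): blocked, stay at (row=0, col=0)
  U (up): blocked, stay at (row=0, col=0)
  R (right): (row=0, col=0) -> (row=0, col=1)
  L (left): (row=0, col=1) -> (row=0, col=0)
  U (up): blocked, stay at (row=0, col=0)
  D (down): blocked, stay at (row=0, col=0)
  D (down): blocked, stay at (row=0, col=0)
Final: (row=0, col=0)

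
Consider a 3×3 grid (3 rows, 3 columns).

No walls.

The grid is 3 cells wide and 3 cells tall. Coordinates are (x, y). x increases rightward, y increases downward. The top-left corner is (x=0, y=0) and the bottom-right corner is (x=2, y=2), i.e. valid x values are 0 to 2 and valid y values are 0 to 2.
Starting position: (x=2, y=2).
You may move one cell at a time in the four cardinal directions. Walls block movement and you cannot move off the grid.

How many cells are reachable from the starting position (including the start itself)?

Answer: Reachable cells: 9

Derivation:
BFS flood-fill from (x=2, y=2):
  Distance 0: (x=2, y=2)
  Distance 1: (x=2, y=1), (x=1, y=2)
  Distance 2: (x=2, y=0), (x=1, y=1), (x=0, y=2)
  Distance 3: (x=1, y=0), (x=0, y=1)
  Distance 4: (x=0, y=0)
Total reachable: 9 (grid has 9 open cells total)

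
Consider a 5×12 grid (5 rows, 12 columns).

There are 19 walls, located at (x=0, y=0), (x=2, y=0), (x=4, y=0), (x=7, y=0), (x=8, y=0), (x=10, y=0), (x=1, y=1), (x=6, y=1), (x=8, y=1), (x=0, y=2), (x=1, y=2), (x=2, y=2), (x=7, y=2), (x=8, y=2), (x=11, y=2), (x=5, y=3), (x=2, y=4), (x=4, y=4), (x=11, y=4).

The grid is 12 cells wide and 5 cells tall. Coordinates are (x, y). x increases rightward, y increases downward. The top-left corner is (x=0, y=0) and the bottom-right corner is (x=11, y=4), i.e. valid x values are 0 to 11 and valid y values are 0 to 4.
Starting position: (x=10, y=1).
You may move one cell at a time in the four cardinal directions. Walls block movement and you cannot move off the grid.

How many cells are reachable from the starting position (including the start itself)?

BFS flood-fill from (x=10, y=1):
  Distance 0: (x=10, y=1)
  Distance 1: (x=9, y=1), (x=11, y=1), (x=10, y=2)
  Distance 2: (x=9, y=0), (x=11, y=0), (x=9, y=2), (x=10, y=3)
  Distance 3: (x=9, y=3), (x=11, y=3), (x=10, y=4)
  Distance 4: (x=8, y=3), (x=9, y=4)
  Distance 5: (x=7, y=3), (x=8, y=4)
  Distance 6: (x=6, y=3), (x=7, y=4)
  Distance 7: (x=6, y=2), (x=6, y=4)
  Distance 8: (x=5, y=2), (x=5, y=4)
  Distance 9: (x=5, y=1), (x=4, y=2)
  Distance 10: (x=5, y=0), (x=4, y=1), (x=3, y=2), (x=4, y=3)
  Distance 11: (x=6, y=0), (x=3, y=1), (x=3, y=3)
  Distance 12: (x=3, y=0), (x=2, y=1), (x=2, y=3), (x=3, y=4)
  Distance 13: (x=1, y=3)
  Distance 14: (x=0, y=3), (x=1, y=4)
  Distance 15: (x=0, y=4)
Total reachable: 38 (grid has 41 open cells total)

Answer: Reachable cells: 38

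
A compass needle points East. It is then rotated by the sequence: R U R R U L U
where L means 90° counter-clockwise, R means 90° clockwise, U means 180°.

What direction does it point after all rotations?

Answer: Final heading: East

Derivation:
Start: East
  R (right (90° clockwise)) -> South
  U (U-turn (180°)) -> North
  R (right (90° clockwise)) -> East
  R (right (90° clockwise)) -> South
  U (U-turn (180°)) -> North
  L (left (90° counter-clockwise)) -> West
  U (U-turn (180°)) -> East
Final: East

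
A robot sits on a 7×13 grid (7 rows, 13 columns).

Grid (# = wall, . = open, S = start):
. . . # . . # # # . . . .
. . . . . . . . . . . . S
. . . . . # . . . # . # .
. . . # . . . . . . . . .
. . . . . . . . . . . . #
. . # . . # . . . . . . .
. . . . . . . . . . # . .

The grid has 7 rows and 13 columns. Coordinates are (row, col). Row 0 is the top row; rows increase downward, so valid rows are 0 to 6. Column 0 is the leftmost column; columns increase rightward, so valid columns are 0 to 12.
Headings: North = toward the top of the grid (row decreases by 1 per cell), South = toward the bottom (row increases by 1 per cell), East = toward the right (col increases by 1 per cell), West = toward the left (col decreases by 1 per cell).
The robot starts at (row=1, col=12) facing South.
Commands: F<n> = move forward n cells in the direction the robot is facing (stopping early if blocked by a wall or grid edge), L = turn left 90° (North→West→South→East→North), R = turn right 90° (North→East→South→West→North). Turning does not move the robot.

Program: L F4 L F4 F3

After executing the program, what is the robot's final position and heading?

Answer: Final position: (row=0, col=12), facing North

Derivation:
Start: (row=1, col=12), facing South
  L: turn left, now facing East
  F4: move forward 0/4 (blocked), now at (row=1, col=12)
  L: turn left, now facing North
  F4: move forward 1/4 (blocked), now at (row=0, col=12)
  F3: move forward 0/3 (blocked), now at (row=0, col=12)
Final: (row=0, col=12), facing North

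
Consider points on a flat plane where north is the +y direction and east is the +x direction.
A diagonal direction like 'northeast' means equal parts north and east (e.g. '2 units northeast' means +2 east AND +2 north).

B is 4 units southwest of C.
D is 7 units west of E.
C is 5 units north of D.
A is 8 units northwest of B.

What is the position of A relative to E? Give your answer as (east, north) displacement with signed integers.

Place E at the origin (east=0, north=0).
  D is 7 units west of E: delta (east=-7, north=+0); D at (east=-7, north=0).
  C is 5 units north of D: delta (east=+0, north=+5); C at (east=-7, north=5).
  B is 4 units southwest of C: delta (east=-4, north=-4); B at (east=-11, north=1).
  A is 8 units northwest of B: delta (east=-8, north=+8); A at (east=-19, north=9).
Therefore A relative to E: (east=-19, north=9).

Answer: A is at (east=-19, north=9) relative to E.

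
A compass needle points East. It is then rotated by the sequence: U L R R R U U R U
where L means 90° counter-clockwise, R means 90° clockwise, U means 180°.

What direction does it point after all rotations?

Answer: Final heading: North

Derivation:
Start: East
  U (U-turn (180°)) -> West
  L (left (90° counter-clockwise)) -> South
  R (right (90° clockwise)) -> West
  R (right (90° clockwise)) -> North
  R (right (90° clockwise)) -> East
  U (U-turn (180°)) -> West
  U (U-turn (180°)) -> East
  R (right (90° clockwise)) -> South
  U (U-turn (180°)) -> North
Final: North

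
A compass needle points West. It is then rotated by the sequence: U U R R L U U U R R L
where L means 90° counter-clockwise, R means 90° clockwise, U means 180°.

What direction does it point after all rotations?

Start: West
  U (U-turn (180°)) -> East
  U (U-turn (180°)) -> West
  R (right (90° clockwise)) -> North
  R (right (90° clockwise)) -> East
  L (left (90° counter-clockwise)) -> North
  U (U-turn (180°)) -> South
  U (U-turn (180°)) -> North
  U (U-turn (180°)) -> South
  R (right (90° clockwise)) -> West
  R (right (90° clockwise)) -> North
  L (left (90° counter-clockwise)) -> West
Final: West

Answer: Final heading: West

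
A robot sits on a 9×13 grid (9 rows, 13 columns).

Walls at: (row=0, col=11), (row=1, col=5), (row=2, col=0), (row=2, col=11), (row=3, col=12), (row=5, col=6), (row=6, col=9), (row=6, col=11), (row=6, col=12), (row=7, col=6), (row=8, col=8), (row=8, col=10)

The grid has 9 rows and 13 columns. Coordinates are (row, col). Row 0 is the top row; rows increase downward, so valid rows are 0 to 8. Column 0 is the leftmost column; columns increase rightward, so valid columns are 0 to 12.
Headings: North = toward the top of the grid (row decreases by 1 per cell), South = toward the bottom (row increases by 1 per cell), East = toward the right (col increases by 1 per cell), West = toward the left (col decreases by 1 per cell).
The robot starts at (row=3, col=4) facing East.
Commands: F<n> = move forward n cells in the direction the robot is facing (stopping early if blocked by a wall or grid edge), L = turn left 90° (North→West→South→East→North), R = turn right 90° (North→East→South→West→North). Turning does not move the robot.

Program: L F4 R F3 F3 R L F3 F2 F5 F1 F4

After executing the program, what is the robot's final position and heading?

Start: (row=3, col=4), facing East
  L: turn left, now facing North
  F4: move forward 3/4 (blocked), now at (row=0, col=4)
  R: turn right, now facing East
  F3: move forward 3, now at (row=0, col=7)
  F3: move forward 3, now at (row=0, col=10)
  R: turn right, now facing South
  L: turn left, now facing East
  F3: move forward 0/3 (blocked), now at (row=0, col=10)
  F2: move forward 0/2 (blocked), now at (row=0, col=10)
  F5: move forward 0/5 (blocked), now at (row=0, col=10)
  F1: move forward 0/1 (blocked), now at (row=0, col=10)
  F4: move forward 0/4 (blocked), now at (row=0, col=10)
Final: (row=0, col=10), facing East

Answer: Final position: (row=0, col=10), facing East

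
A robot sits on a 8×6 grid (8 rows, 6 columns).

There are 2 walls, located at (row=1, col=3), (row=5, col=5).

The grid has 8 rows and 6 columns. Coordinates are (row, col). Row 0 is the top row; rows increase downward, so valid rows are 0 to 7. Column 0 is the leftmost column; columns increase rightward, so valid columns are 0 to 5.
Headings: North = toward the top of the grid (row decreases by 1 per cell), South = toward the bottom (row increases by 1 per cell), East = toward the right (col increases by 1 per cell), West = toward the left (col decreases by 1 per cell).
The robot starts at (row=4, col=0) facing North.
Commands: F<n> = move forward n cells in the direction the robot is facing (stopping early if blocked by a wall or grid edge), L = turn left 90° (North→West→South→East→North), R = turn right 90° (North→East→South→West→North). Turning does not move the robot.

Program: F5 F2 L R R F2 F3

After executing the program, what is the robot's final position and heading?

Start: (row=4, col=0), facing North
  F5: move forward 4/5 (blocked), now at (row=0, col=0)
  F2: move forward 0/2 (blocked), now at (row=0, col=0)
  L: turn left, now facing West
  R: turn right, now facing North
  R: turn right, now facing East
  F2: move forward 2, now at (row=0, col=2)
  F3: move forward 3, now at (row=0, col=5)
Final: (row=0, col=5), facing East

Answer: Final position: (row=0, col=5), facing East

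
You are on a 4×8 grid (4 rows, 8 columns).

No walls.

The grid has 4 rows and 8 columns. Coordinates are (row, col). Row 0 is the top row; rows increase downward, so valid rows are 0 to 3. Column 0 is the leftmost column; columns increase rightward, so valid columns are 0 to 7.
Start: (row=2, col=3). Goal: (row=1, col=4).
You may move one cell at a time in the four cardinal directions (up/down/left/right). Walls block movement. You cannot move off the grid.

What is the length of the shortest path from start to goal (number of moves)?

BFS from (row=2, col=3) until reaching (row=1, col=4):
  Distance 0: (row=2, col=3)
  Distance 1: (row=1, col=3), (row=2, col=2), (row=2, col=4), (row=3, col=3)
  Distance 2: (row=0, col=3), (row=1, col=2), (row=1, col=4), (row=2, col=1), (row=2, col=5), (row=3, col=2), (row=3, col=4)  <- goal reached here
One shortest path (2 moves): (row=2, col=3) -> (row=2, col=4) -> (row=1, col=4)

Answer: Shortest path length: 2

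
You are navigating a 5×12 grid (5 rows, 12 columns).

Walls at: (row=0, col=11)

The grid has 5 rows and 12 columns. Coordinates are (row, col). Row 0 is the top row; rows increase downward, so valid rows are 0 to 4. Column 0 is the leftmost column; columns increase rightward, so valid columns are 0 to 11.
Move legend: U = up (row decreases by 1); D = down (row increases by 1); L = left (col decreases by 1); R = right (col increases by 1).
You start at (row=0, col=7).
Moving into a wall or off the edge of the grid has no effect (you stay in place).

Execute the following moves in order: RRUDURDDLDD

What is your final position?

Answer: Final position: (row=4, col=9)

Derivation:
Start: (row=0, col=7)
  R (right): (row=0, col=7) -> (row=0, col=8)
  R (right): (row=0, col=8) -> (row=0, col=9)
  U (up): blocked, stay at (row=0, col=9)
  D (down): (row=0, col=9) -> (row=1, col=9)
  U (up): (row=1, col=9) -> (row=0, col=9)
  R (right): (row=0, col=9) -> (row=0, col=10)
  D (down): (row=0, col=10) -> (row=1, col=10)
  D (down): (row=1, col=10) -> (row=2, col=10)
  L (left): (row=2, col=10) -> (row=2, col=9)
  D (down): (row=2, col=9) -> (row=3, col=9)
  D (down): (row=3, col=9) -> (row=4, col=9)
Final: (row=4, col=9)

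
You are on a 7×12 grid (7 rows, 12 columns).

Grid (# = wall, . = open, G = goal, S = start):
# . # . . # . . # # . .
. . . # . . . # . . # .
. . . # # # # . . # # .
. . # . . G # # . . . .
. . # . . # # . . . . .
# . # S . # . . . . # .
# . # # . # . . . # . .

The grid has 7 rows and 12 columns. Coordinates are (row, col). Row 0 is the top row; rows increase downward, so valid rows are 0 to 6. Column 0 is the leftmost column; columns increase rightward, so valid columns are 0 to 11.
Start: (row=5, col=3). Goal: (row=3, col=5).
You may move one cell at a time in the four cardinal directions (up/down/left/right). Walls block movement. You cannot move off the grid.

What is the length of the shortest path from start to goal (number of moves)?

Answer: Shortest path length: 4

Derivation:
BFS from (row=5, col=3) until reaching (row=3, col=5):
  Distance 0: (row=5, col=3)
  Distance 1: (row=4, col=3), (row=5, col=4)
  Distance 2: (row=3, col=3), (row=4, col=4), (row=6, col=4)
  Distance 3: (row=3, col=4)
  Distance 4: (row=3, col=5)  <- goal reached here
One shortest path (4 moves): (row=5, col=3) -> (row=5, col=4) -> (row=4, col=4) -> (row=3, col=4) -> (row=3, col=5)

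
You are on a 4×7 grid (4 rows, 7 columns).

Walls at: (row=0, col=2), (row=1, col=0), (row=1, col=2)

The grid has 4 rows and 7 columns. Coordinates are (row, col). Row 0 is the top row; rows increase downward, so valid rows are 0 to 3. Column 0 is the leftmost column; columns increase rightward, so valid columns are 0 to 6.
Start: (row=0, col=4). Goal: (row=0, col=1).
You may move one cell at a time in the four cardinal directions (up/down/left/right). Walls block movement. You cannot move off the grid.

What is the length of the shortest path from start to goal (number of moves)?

BFS from (row=0, col=4) until reaching (row=0, col=1):
  Distance 0: (row=0, col=4)
  Distance 1: (row=0, col=3), (row=0, col=5), (row=1, col=4)
  Distance 2: (row=0, col=6), (row=1, col=3), (row=1, col=5), (row=2, col=4)
  Distance 3: (row=1, col=6), (row=2, col=3), (row=2, col=5), (row=3, col=4)
  Distance 4: (row=2, col=2), (row=2, col=6), (row=3, col=3), (row=3, col=5)
  Distance 5: (row=2, col=1), (row=3, col=2), (row=3, col=6)
  Distance 6: (row=1, col=1), (row=2, col=0), (row=3, col=1)
  Distance 7: (row=0, col=1), (row=3, col=0)  <- goal reached here
One shortest path (7 moves): (row=0, col=4) -> (row=0, col=3) -> (row=1, col=3) -> (row=2, col=3) -> (row=2, col=2) -> (row=2, col=1) -> (row=1, col=1) -> (row=0, col=1)

Answer: Shortest path length: 7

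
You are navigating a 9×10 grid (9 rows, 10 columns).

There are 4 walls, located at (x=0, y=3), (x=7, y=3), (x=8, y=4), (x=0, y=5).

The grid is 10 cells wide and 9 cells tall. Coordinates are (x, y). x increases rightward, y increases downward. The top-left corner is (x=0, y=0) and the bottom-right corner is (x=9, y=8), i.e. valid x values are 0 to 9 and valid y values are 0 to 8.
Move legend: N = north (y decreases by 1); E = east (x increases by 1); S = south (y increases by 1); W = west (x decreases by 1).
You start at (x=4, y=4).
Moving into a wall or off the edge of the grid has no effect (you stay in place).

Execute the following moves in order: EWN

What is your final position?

Start: (x=4, y=4)
  E (east): (x=4, y=4) -> (x=5, y=4)
  W (west): (x=5, y=4) -> (x=4, y=4)
  N (north): (x=4, y=4) -> (x=4, y=3)
Final: (x=4, y=3)

Answer: Final position: (x=4, y=3)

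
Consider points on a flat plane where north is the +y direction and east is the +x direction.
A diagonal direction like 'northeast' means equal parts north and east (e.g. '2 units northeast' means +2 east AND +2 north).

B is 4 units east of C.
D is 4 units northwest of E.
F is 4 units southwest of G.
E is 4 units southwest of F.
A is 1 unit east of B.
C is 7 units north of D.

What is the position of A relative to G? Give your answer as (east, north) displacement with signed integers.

Place G at the origin (east=0, north=0).
  F is 4 units southwest of G: delta (east=-4, north=-4); F at (east=-4, north=-4).
  E is 4 units southwest of F: delta (east=-4, north=-4); E at (east=-8, north=-8).
  D is 4 units northwest of E: delta (east=-4, north=+4); D at (east=-12, north=-4).
  C is 7 units north of D: delta (east=+0, north=+7); C at (east=-12, north=3).
  B is 4 units east of C: delta (east=+4, north=+0); B at (east=-8, north=3).
  A is 1 unit east of B: delta (east=+1, north=+0); A at (east=-7, north=3).
Therefore A relative to G: (east=-7, north=3).

Answer: A is at (east=-7, north=3) relative to G.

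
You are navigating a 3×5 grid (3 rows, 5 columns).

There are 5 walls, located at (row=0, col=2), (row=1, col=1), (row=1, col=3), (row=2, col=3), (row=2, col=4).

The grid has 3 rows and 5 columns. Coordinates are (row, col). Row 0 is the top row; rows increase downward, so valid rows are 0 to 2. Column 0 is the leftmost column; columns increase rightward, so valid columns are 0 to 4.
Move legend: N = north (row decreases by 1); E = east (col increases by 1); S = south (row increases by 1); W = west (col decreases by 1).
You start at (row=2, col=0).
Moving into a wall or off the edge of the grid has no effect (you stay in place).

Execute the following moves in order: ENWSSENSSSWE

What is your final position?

Answer: Final position: (row=2, col=1)

Derivation:
Start: (row=2, col=0)
  E (east): (row=2, col=0) -> (row=2, col=1)
  N (north): blocked, stay at (row=2, col=1)
  W (west): (row=2, col=1) -> (row=2, col=0)
  S (south): blocked, stay at (row=2, col=0)
  S (south): blocked, stay at (row=2, col=0)
  E (east): (row=2, col=0) -> (row=2, col=1)
  N (north): blocked, stay at (row=2, col=1)
  [×3]S (south): blocked, stay at (row=2, col=1)
  W (west): (row=2, col=1) -> (row=2, col=0)
  E (east): (row=2, col=0) -> (row=2, col=1)
Final: (row=2, col=1)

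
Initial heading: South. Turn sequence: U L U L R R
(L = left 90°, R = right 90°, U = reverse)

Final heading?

Start: South
  U (U-turn (180°)) -> North
  L (left (90° counter-clockwise)) -> West
  U (U-turn (180°)) -> East
  L (left (90° counter-clockwise)) -> North
  R (right (90° clockwise)) -> East
  R (right (90° clockwise)) -> South
Final: South

Answer: Final heading: South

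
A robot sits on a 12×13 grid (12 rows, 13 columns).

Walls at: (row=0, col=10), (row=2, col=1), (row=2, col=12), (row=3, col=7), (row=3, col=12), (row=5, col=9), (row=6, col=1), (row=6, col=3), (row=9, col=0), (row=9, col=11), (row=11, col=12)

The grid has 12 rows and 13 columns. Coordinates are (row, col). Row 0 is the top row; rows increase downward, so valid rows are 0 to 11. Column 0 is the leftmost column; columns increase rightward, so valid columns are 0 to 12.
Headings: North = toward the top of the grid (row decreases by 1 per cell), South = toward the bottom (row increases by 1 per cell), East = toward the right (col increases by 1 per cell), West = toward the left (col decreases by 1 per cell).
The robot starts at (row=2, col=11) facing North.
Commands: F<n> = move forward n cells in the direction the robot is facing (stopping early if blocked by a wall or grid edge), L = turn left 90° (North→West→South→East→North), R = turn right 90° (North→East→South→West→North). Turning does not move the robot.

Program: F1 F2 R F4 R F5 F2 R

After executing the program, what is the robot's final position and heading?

Start: (row=2, col=11), facing North
  F1: move forward 1, now at (row=1, col=11)
  F2: move forward 1/2 (blocked), now at (row=0, col=11)
  R: turn right, now facing East
  F4: move forward 1/4 (blocked), now at (row=0, col=12)
  R: turn right, now facing South
  F5: move forward 1/5 (blocked), now at (row=1, col=12)
  F2: move forward 0/2 (blocked), now at (row=1, col=12)
  R: turn right, now facing West
Final: (row=1, col=12), facing West

Answer: Final position: (row=1, col=12), facing West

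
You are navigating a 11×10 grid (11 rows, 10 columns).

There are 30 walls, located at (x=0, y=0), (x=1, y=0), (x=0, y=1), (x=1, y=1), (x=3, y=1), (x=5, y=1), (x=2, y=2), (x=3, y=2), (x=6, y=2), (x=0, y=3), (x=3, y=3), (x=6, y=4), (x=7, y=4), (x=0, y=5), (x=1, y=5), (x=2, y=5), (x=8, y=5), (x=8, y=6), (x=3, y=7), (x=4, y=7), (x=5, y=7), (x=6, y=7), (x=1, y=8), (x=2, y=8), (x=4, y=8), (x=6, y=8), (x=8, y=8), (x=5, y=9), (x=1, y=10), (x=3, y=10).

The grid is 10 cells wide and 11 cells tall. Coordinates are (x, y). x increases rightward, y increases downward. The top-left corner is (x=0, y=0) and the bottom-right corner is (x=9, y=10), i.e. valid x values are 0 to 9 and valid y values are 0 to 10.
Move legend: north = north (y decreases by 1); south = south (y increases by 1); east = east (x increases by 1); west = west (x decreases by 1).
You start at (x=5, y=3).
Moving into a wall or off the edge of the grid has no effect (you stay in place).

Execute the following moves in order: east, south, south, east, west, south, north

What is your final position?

Answer: Final position: (x=6, y=3)

Derivation:
Start: (x=5, y=3)
  east (east): (x=5, y=3) -> (x=6, y=3)
  south (south): blocked, stay at (x=6, y=3)
  south (south): blocked, stay at (x=6, y=3)
  east (east): (x=6, y=3) -> (x=7, y=3)
  west (west): (x=7, y=3) -> (x=6, y=3)
  south (south): blocked, stay at (x=6, y=3)
  north (north): blocked, stay at (x=6, y=3)
Final: (x=6, y=3)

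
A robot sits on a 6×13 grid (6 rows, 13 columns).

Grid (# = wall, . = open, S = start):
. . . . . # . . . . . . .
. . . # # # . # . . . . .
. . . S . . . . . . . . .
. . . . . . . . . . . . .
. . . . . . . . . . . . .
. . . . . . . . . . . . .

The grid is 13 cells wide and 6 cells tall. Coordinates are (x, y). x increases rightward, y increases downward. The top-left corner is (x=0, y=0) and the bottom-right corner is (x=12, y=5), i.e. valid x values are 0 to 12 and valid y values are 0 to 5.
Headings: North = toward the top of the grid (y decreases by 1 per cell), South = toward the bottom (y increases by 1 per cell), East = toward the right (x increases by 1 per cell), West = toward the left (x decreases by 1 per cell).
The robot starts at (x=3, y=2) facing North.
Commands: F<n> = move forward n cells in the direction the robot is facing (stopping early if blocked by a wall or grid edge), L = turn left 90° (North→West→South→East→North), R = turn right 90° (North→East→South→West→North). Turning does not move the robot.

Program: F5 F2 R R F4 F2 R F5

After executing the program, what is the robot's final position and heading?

Answer: Final position: (x=0, y=5), facing West

Derivation:
Start: (x=3, y=2), facing North
  F5: move forward 0/5 (blocked), now at (x=3, y=2)
  F2: move forward 0/2 (blocked), now at (x=3, y=2)
  R: turn right, now facing East
  R: turn right, now facing South
  F4: move forward 3/4 (blocked), now at (x=3, y=5)
  F2: move forward 0/2 (blocked), now at (x=3, y=5)
  R: turn right, now facing West
  F5: move forward 3/5 (blocked), now at (x=0, y=5)
Final: (x=0, y=5), facing West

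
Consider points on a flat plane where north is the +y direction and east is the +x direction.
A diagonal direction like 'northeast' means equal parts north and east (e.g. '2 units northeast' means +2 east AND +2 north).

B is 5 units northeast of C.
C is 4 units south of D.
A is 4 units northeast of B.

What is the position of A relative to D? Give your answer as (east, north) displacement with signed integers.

Place D at the origin (east=0, north=0).
  C is 4 units south of D: delta (east=+0, north=-4); C at (east=0, north=-4).
  B is 5 units northeast of C: delta (east=+5, north=+5); B at (east=5, north=1).
  A is 4 units northeast of B: delta (east=+4, north=+4); A at (east=9, north=5).
Therefore A relative to D: (east=9, north=5).

Answer: A is at (east=9, north=5) relative to D.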